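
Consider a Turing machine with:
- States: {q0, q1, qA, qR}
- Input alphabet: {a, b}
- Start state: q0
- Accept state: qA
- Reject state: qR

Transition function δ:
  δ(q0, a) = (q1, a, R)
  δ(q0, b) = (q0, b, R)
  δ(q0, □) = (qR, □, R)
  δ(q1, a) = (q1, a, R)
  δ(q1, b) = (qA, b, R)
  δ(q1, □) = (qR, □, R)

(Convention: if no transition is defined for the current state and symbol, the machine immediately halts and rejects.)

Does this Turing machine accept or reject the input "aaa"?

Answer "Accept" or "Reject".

Execution trace:
Initial: [q0]aaa
Step 1: δ(q0, a) = (q1, a, R) → a[q1]aa
Step 2: δ(q1, a) = (q1, a, R) → aa[q1]a
Step 3: δ(q1, a) = (q1, a, R) → aaa[q1]□
Step 4: δ(q1, □) = (qR, □, R) → aaa□[qR]□

The machine reaches the reject state qR and halts.

Answer: Reject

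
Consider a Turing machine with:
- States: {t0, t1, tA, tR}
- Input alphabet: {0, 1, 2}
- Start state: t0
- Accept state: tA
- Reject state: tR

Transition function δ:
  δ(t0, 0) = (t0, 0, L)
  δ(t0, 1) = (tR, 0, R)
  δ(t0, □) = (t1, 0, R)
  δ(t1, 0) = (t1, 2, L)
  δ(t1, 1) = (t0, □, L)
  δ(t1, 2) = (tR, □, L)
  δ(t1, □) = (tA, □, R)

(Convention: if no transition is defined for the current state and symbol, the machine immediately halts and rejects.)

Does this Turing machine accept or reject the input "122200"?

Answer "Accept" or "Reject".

Execution trace:
Initial: [t0]122200
Step 1: δ(t0, 1) = (tR, 0, R) → 0[tR]22200

The machine reaches the reject state tR and halts.

Answer: Reject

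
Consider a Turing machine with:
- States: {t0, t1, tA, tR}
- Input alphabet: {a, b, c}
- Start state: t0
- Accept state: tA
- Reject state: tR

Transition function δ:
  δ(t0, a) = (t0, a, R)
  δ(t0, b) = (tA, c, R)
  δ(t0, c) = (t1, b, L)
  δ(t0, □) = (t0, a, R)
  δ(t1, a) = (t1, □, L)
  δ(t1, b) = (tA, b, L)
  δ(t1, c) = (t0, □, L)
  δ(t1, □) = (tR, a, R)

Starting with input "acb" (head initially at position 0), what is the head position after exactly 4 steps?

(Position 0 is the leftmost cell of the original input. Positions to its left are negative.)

Execution trace (head position shown):
Step 0: [t0]acb  (head at position 0)
Step 1: move right → a[t0]cb  (head at position 1)
Step 2: move left → [t1]abb  (head at position 0)
Step 3: move left → [t1]□□bb  (head at position -1)
Step 4: move right → a[tR]□bb  (head at position 0)

After 4 steps, the head is at position 0.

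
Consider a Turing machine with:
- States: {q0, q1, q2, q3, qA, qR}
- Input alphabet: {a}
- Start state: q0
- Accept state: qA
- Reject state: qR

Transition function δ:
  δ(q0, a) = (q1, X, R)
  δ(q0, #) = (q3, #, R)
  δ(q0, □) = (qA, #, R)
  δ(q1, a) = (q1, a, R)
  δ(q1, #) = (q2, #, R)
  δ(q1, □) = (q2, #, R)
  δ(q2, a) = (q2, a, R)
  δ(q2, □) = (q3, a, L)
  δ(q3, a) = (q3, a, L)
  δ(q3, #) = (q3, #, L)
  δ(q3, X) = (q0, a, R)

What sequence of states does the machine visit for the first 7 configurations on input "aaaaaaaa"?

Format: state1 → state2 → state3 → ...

Execution trace:
Initial: [q0]aaaaaaaa
Step 1: δ(q0, a) = (q1, X, R) → X[q1]aaaaaaa
Step 2: δ(q1, a) = (q1, a, R) → Xa[q1]aaaaaa
Step 3: δ(q1, a) = (q1, a, R) → Xaa[q1]aaaaa
Step 4: δ(q1, a) = (q1, a, R) → Xaaa[q1]aaaa
Step 5: δ(q1, a) = (q1, a, R) → Xaaaa[q1]aaa
Step 6: δ(q1, a) = (q1, a, R) → Xaaaaa[q1]aa

State sequence: q0 → q1 → q1 → q1 → q1 → q1 → q1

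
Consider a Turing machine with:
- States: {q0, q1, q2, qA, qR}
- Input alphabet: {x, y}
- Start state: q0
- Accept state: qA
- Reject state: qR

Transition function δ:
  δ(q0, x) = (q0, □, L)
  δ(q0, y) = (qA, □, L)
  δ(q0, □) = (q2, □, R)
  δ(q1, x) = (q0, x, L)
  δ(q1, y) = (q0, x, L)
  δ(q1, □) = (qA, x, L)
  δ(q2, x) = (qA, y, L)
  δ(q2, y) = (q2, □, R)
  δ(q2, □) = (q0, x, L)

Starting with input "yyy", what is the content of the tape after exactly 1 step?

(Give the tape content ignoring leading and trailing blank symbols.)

Execution trace:
Initial: [q0]yyy
Step 1: δ(q0, y) = (qA, □, L) → [qA]□□yy

The machine reaches the accept state qA and halts.

After 1 step, the tape (ignoring leading/trailing blanks) is: yy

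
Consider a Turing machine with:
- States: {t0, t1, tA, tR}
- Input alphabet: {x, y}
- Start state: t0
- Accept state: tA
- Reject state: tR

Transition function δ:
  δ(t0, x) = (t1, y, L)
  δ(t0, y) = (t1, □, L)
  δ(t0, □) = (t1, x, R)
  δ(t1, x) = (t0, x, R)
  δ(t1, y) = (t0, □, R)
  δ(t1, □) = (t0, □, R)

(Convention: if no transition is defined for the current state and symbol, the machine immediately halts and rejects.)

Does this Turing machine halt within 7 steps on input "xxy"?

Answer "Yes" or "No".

Execution trace:
Initial: [t0]xxy
Step 1: δ(t0, x) = (t1, y, L) → [t1]□yxy
Step 2: δ(t1, □) = (t0, □, R) → □[t0]yxy
Step 3: δ(t0, y) = (t1, □, L) → [t1]□□xy
Step 4: δ(t1, □) = (t0, □, R) → □[t0]□xy
Step 5: δ(t0, □) = (t1, x, R) → □x[t1]xy
Step 6: δ(t1, x) = (t0, x, R) → □xx[t0]y
Step 7: δ(t0, y) = (t1, □, L) → □x[t1]x□

The machine has not reached a halting state after 7 steps.
The machine did not halt within the 7-step bound.

Answer: No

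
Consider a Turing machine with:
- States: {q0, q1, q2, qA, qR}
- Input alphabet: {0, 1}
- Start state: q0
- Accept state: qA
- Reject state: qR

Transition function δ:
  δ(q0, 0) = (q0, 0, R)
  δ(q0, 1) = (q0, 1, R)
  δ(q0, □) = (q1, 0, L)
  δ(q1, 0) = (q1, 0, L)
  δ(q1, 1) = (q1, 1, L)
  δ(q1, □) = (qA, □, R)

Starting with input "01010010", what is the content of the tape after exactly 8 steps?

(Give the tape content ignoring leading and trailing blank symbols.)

Execution trace:
Initial: [q0]01010010
Step 1: δ(q0, 0) = (q0, 0, R) → 0[q0]1010010
Step 2: δ(q0, 1) = (q0, 1, R) → 01[q0]010010
Step 3: δ(q0, 0) = (q0, 0, R) → 010[q0]10010
Step 4: δ(q0, 1) = (q0, 1, R) → 0101[q0]0010
Step 5: δ(q0, 0) = (q0, 0, R) → 01010[q0]010
Step 6: δ(q0, 0) = (q0, 0, R) → 010100[q0]10
Step 7: δ(q0, 1) = (q0, 1, R) → 0101001[q0]0
Step 8: δ(q0, 0) = (q0, 0, R) → 01010010[q0]□

After 8 steps, the tape (ignoring leading/trailing blanks) is: 01010010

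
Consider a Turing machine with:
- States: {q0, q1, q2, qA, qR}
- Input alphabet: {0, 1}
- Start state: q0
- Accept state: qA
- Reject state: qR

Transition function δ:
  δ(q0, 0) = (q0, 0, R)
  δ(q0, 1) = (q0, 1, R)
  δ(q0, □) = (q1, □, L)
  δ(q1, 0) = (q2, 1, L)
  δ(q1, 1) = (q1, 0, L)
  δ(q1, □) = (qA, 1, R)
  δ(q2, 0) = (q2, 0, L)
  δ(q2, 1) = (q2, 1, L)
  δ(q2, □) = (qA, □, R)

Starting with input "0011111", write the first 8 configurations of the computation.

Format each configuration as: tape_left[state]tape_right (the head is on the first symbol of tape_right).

Transitions applied:
Step 1: δ(q0, 0) = (q0, 0, R)
Step 2: δ(q0, 0) = (q0, 0, R)
Step 3: δ(q0, 1) = (q0, 1, R)
Step 4: δ(q0, 1) = (q0, 1, R)
Step 5: δ(q0, 1) = (q0, 1, R)
Step 6: δ(q0, 1) = (q0, 1, R)
Step 7: δ(q0, 1) = (q0, 1, R)

The first 8 configurations are:
[q0]0011111 ⊢ 0[q0]011111 ⊢ 00[q0]11111 ⊢ 001[q0]1111 ⊢ 0011[q0]111 ⊢ 00111[q0]11 ⊢ 001111[q0]1 ⊢ 0011111[q0]□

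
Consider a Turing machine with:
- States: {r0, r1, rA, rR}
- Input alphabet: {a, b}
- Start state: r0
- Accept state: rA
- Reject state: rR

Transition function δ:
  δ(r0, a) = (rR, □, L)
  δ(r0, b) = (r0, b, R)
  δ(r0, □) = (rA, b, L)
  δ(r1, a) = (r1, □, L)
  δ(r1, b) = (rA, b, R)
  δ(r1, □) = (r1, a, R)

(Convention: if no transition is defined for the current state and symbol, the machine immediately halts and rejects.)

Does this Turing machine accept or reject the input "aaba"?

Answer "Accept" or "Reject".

Execution trace:
Initial: [r0]aaba
Step 1: δ(r0, a) = (rR, □, L) → [rR]□□aba

The machine reaches the reject state rR and halts.

Answer: Reject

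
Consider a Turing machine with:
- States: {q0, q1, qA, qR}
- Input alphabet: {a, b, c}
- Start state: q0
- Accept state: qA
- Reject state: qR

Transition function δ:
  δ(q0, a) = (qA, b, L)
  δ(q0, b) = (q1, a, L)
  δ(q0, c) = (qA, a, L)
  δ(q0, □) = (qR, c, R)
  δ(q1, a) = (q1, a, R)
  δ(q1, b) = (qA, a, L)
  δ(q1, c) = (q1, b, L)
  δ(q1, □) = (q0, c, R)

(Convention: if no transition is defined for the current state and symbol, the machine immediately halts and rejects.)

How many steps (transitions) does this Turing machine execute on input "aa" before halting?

Execution trace:
Initial: [q0]aa
Step 1: δ(q0, a) = (qA, b, L) → [qA]□ba

The machine reaches the accept state qA and halts.

The machine executed 1 step before halting.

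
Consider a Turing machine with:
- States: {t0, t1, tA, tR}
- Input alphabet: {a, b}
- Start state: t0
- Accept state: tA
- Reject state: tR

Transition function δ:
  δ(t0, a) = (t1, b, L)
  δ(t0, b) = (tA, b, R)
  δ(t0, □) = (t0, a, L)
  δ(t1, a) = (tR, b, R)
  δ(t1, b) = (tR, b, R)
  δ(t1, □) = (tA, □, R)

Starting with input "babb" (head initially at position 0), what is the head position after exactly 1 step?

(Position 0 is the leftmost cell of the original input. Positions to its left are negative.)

Execution trace (head position shown):
Step 0: [t0]babb  (head at position 0)
Step 1: move right → b[tA]abb  (head at position 1)

After 1 step, the head is at position 1.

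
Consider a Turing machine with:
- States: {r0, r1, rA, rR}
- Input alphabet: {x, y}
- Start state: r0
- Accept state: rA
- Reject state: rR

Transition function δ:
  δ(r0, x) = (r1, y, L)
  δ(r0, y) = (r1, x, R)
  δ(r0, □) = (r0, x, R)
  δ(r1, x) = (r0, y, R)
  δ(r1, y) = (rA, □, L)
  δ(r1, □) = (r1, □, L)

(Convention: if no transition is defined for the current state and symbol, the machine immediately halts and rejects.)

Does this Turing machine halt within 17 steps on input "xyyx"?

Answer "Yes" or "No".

Execution trace:
Initial: [r0]xyyx
Step 1: δ(r0, x) = (r1, y, L) → [r1]□yyyx
Step 2: δ(r1, □) = (r1, □, L) → [r1]□□yyyx
Step 3: δ(r1, □) = (r1, □, L) → [r1]□□□yyyx
Step 4: δ(r1, □) = (r1, □, L) → [r1]□□□□yyyx
Step 5: δ(r1, □) = (r1, □, L) → [r1]□□□□□yyyx
Step 6: δ(r1, □) = (r1, □, L) → [r1]□□□□□□yyyx
Step 7: δ(r1, □) = (r1, □, L) → [r1]□□□□□□□yyyx
Step 8: δ(r1, □) = (r1, □, L) → [r1]□□□□□□□□yyyx
Step 9: δ(r1, □) = (r1, □, L) → [r1]□□□□□□□□□yyyx
Step 10: δ(r1, □) = (r1, □, L) → [r1]□□□□□□□□□□yyyx
Step 11: δ(r1, □) = (r1, □, L) → [r1]□□□□□□□□□□□yyyx
Step 12: δ(r1, □) = (r1, □, L) → [r1]□□□□□□□□□□□□yyyx
Step 13: δ(r1, □) = (r1, □, L) → [r1]□□□□□□□□□□□□□yyyx
Step 14: δ(r1, □) = (r1, □, L) → [r1]□□□□□□□□□□□□□□yyyx
Step 15: δ(r1, □) = (r1, □, L) → [r1]□□□□□□□□□□□□□□□yyyx
Step 16: δ(r1, □) = (r1, □, L) → [r1]□□□□□□□□□□□□□□□□yyyx
Step 17: δ(r1, □) = (r1, □, L) → [r1]□□□□□□□□□□□□□□□□□yyyx

The machine has not reached a halting state after 17 steps.
The machine did not halt within the 17-step bound.

Answer: No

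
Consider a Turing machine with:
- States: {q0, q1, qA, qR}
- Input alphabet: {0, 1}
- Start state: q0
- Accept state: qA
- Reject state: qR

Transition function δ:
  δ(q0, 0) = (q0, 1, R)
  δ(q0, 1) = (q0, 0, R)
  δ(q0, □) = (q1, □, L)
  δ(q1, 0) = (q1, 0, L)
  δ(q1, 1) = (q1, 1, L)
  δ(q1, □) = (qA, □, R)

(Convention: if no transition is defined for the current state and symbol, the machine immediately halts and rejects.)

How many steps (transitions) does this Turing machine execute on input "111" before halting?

Execution trace:
Initial: [q0]111
Step 1: δ(q0, 1) = (q0, 0, R) → 0[q0]11
Step 2: δ(q0, 1) = (q0, 0, R) → 00[q0]1
Step 3: δ(q0, 1) = (q0, 0, R) → 000[q0]□
Step 4: δ(q0, □) = (q1, □, L) → 00[q1]0□
Step 5: δ(q1, 0) = (q1, 0, L) → 0[q1]00□
Step 6: δ(q1, 0) = (q1, 0, L) → [q1]000□
Step 7: δ(q1, 0) = (q1, 0, L) → [q1]□000□
Step 8: δ(q1, □) = (qA, □, R) → □[qA]000□

The machine reaches the accept state qA and halts.

The machine executed 8 steps before halting.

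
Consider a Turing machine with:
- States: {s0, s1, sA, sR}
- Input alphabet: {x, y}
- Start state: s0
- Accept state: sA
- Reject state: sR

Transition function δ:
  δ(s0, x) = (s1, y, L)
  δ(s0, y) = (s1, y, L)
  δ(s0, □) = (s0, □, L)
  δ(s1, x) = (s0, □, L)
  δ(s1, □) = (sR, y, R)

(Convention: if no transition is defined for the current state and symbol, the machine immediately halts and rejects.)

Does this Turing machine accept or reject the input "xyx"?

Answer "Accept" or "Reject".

Execution trace:
Initial: [s0]xyx
Step 1: δ(s0, x) = (s1, y, L) → [s1]□yyx
Step 2: δ(s1, □) = (sR, y, R) → y[sR]yyx

The machine reaches the reject state sR and halts.

Answer: Reject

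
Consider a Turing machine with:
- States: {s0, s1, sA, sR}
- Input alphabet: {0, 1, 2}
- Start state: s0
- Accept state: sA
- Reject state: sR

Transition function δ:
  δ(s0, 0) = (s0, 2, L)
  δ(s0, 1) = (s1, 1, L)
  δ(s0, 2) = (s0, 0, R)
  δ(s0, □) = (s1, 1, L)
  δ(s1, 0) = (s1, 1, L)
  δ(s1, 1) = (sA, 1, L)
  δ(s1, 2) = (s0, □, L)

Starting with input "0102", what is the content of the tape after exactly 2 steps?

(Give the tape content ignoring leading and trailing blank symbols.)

Execution trace:
Initial: [s0]0102
Step 1: δ(s0, 0) = (s0, 2, L) → [s0]□2102
Step 2: δ(s0, □) = (s1, 1, L) → [s1]□12102

No transition is defined for δ(s1, □). By convention the machine halts and rejects.

After 2 steps, the tape (ignoring leading/trailing blanks) is: 12102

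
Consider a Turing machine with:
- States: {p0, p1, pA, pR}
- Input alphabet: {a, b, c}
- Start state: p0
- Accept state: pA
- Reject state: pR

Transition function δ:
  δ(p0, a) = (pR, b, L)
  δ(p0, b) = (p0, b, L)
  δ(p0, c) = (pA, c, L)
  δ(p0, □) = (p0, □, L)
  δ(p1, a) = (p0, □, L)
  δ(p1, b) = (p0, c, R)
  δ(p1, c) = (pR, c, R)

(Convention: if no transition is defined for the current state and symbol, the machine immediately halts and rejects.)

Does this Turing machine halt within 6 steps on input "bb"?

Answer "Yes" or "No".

Execution trace:
Initial: [p0]bb
Step 1: δ(p0, b) = (p0, b, L) → [p0]□bb
Step 2: δ(p0, □) = (p0, □, L) → [p0]□□bb
Step 3: δ(p0, □) = (p0, □, L) → [p0]□□□bb
Step 4: δ(p0, □) = (p0, □, L) → [p0]□□□□bb
Step 5: δ(p0, □) = (p0, □, L) → [p0]□□□□□bb
Step 6: δ(p0, □) = (p0, □, L) → [p0]□□□□□□bb

The machine has not reached a halting state after 6 steps.
The machine did not halt within the 6-step bound.

Answer: No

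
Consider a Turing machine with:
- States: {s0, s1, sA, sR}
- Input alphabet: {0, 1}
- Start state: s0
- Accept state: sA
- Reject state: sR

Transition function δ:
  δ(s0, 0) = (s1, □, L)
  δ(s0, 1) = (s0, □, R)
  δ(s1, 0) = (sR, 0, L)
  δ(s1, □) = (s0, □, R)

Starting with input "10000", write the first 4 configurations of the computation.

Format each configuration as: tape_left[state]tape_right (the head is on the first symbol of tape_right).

Transitions applied:
Step 1: δ(s0, 1) = (s0, □, R)
Step 2: δ(s0, 0) = (s1, □, L)
Step 3: δ(s1, □) = (s0, □, R)

The first 4 configurations are:
[s0]10000 ⊢ □[s0]0000 ⊢ [s1]□□000 ⊢ □[s0]□000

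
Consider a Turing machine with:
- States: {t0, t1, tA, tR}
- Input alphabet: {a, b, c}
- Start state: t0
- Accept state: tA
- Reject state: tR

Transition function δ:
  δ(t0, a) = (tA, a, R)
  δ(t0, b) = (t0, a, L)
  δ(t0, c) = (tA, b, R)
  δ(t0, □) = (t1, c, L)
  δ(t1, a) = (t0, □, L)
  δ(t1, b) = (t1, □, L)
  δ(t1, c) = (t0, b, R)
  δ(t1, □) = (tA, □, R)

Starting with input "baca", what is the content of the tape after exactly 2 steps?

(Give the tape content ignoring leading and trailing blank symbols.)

Execution trace:
Initial: [t0]baca
Step 1: δ(t0, b) = (t0, a, L) → [t0]□aaca
Step 2: δ(t0, □) = (t1, c, L) → [t1]□caaca

After 2 steps, the tape (ignoring leading/trailing blanks) is: caaca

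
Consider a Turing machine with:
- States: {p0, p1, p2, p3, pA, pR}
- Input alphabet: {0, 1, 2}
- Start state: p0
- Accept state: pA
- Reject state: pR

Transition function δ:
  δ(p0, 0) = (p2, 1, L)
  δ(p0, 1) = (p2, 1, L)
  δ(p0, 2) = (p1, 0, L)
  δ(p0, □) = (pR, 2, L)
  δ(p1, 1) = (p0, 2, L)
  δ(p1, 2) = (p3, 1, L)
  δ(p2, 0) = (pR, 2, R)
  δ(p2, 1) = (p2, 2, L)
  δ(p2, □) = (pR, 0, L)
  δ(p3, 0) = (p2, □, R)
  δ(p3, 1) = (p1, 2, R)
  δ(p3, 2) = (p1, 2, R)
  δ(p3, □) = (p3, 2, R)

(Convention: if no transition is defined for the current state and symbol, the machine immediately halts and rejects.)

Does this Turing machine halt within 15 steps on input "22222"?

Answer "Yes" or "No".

Execution trace:
Initial: [p0]22222
Step 1: δ(p0, 2) = (p1, 0, L) → [p1]□02222

No transition is defined for δ(p1, □). By convention the machine halts and rejects.
The machine halted after 1 step (within the 15-step bound).

Answer: Yes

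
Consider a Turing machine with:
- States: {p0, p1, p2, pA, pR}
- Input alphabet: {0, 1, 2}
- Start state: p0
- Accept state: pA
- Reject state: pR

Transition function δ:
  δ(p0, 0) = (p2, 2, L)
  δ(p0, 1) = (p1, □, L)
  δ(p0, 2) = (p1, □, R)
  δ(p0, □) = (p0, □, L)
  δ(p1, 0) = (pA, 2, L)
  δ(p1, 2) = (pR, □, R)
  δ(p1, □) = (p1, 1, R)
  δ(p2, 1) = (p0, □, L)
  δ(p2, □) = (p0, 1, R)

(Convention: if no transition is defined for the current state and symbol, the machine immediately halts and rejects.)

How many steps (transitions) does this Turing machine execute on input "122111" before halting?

Execution trace:
Initial: [p0]122111
Step 1: δ(p0, 1) = (p1, □, L) → [p1]□□22111
Step 2: δ(p1, □) = (p1, 1, R) → 1[p1]□22111
Step 3: δ(p1, □) = (p1, 1, R) → 11[p1]22111
Step 4: δ(p1, 2) = (pR, □, R) → 11□[pR]2111

The machine reaches the reject state pR and halts.

The machine executed 4 steps before halting.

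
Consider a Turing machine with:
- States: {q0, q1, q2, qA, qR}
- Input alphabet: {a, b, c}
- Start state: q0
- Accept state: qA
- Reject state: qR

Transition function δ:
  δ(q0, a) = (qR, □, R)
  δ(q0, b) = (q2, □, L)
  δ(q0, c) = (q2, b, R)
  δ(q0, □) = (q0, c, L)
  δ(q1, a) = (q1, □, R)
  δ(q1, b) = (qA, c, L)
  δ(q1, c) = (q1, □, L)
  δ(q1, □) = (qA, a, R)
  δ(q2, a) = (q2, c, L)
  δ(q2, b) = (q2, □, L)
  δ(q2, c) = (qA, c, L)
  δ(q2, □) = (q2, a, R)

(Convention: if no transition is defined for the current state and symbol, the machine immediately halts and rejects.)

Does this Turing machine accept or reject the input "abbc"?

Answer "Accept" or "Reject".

Execution trace:
Initial: [q0]abbc
Step 1: δ(q0, a) = (qR, □, R) → □[qR]bbc

The machine reaches the reject state qR and halts.

Answer: Reject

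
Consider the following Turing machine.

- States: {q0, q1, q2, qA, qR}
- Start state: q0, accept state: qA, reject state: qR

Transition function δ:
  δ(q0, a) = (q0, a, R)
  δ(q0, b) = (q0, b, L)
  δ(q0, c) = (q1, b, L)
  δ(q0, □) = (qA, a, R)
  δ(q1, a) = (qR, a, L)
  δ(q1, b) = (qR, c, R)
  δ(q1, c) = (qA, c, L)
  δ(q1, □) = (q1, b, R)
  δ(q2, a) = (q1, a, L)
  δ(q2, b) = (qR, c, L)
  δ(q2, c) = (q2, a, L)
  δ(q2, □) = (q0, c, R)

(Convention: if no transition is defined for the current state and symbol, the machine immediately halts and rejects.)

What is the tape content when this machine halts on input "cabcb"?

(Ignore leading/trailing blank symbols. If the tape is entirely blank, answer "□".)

Execution trace:
Initial: [q0]cabcb
Step 1: δ(q0, c) = (q1, b, L) → [q1]□babcb
Step 2: δ(q1, □) = (q1, b, R) → b[q1]babcb
Step 3: δ(q1, b) = (qR, c, R) → bc[qR]abcb

The machine reaches the reject state qR and halts.

Final tape (ignoring leading/trailing blanks): bcabcb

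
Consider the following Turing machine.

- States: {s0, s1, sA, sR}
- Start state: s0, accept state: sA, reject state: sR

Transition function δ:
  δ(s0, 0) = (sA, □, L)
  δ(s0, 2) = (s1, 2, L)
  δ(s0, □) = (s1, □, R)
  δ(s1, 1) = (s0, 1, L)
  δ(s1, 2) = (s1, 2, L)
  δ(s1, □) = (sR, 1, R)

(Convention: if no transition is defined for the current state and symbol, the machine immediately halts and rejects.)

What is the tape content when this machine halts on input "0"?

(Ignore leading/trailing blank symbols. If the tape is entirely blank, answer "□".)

Execution trace:
Initial: [s0]0
Step 1: δ(s0, 0) = (sA, □, L) → [sA]□□

The machine reaches the accept state sA and halts.

Final tape (ignoring leading/trailing blanks): □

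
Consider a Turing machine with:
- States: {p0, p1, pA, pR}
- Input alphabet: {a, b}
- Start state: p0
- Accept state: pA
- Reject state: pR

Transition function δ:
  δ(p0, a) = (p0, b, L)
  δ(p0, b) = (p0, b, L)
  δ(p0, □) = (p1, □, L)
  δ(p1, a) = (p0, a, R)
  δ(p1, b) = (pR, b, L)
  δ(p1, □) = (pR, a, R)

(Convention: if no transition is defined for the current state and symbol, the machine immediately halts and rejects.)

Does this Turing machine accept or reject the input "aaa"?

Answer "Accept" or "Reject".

Execution trace:
Initial: [p0]aaa
Step 1: δ(p0, a) = (p0, b, L) → [p0]□baa
Step 2: δ(p0, □) = (p1, □, L) → [p1]□□baa
Step 3: δ(p1, □) = (pR, a, R) → a[pR]□baa

The machine reaches the reject state pR and halts.

Answer: Reject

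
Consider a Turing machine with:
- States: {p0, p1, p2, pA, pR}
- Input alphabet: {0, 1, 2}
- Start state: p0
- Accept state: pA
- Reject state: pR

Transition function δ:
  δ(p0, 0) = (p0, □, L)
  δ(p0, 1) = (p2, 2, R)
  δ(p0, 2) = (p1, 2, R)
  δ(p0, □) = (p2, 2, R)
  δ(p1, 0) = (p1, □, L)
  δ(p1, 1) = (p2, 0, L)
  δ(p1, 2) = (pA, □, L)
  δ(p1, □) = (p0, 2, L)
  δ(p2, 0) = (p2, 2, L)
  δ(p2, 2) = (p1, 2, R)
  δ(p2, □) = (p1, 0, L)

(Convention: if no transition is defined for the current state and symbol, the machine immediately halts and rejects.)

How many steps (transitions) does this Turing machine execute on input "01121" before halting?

Execution trace:
Initial: [p0]01121
Step 1: δ(p0, 0) = (p0, □, L) → [p0]□□1121
Step 2: δ(p0, □) = (p2, 2, R) → 2[p2]□1121
Step 3: δ(p2, □) = (p1, 0, L) → [p1]201121
Step 4: δ(p1, 2) = (pA, □, L) → [pA]□□01121

The machine reaches the accept state pA and halts.

The machine executed 4 steps before halting.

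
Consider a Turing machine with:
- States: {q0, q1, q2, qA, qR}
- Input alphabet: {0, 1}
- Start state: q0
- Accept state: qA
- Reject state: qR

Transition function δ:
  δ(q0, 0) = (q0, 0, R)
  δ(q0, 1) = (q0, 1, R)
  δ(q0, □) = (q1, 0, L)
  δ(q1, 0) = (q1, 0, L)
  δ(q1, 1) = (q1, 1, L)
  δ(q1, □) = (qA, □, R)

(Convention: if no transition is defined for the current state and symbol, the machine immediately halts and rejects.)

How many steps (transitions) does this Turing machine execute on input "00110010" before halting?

Execution trace:
Initial: [q0]00110010
Step 1: δ(q0, 0) = (q0, 0, R) → 0[q0]0110010
Step 2: δ(q0, 0) = (q0, 0, R) → 00[q0]110010
Step 3: δ(q0, 1) = (q0, 1, R) → 001[q0]10010
Step 4: δ(q0, 1) = (q0, 1, R) → 0011[q0]0010
Step 5: δ(q0, 0) = (q0, 0, R) → 00110[q0]010
Step 6: δ(q0, 0) = (q0, 0, R) → 001100[q0]10
Step 7: δ(q0, 1) = (q0, 1, R) → 0011001[q0]0
Step 8: δ(q0, 0) = (q0, 0, R) → 00110010[q0]□
Step 9: δ(q0, □) = (q1, 0, L) → 0011001[q1]00
Step 10: δ(q1, 0) = (q1, 0, L) → 001100[q1]100
Step 11: δ(q1, 1) = (q1, 1, L) → 00110[q1]0100
Step 12: δ(q1, 0) = (q1, 0, L) → 0011[q1]00100
Step 13: δ(q1, 0) = (q1, 0, L) → 001[q1]100100
Step 14: δ(q1, 1) = (q1, 1, L) → 00[q1]1100100
Step 15: δ(q1, 1) = (q1, 1, L) → 0[q1]01100100
Step 16: δ(q1, 0) = (q1, 0, L) → [q1]001100100
Step 17: δ(q1, 0) = (q1, 0, L) → [q1]□001100100
Step 18: δ(q1, □) = (qA, □, R) → □[qA]001100100

The machine reaches the accept state qA and halts.

The machine executed 18 steps before halting.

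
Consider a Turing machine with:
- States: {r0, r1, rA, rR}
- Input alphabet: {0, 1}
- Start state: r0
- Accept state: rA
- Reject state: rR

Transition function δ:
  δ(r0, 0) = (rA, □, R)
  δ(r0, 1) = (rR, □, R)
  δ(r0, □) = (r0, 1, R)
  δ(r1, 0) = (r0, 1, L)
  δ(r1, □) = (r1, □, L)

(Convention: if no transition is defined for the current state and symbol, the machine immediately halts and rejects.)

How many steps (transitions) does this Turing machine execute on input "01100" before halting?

Execution trace:
Initial: [r0]01100
Step 1: δ(r0, 0) = (rA, □, R) → □[rA]1100

The machine reaches the accept state rA and halts.

The machine executed 1 step before halting.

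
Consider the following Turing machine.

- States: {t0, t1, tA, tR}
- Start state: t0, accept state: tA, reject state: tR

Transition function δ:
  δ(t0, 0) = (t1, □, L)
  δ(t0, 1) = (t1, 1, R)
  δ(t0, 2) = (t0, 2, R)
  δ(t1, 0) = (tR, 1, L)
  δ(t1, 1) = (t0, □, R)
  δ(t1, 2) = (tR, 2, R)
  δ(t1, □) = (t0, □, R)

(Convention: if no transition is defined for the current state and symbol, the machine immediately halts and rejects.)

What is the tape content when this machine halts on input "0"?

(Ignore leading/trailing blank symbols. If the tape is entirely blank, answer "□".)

Execution trace:
Initial: [t0]0
Step 1: δ(t0, 0) = (t1, □, L) → [t1]□□
Step 2: δ(t1, □) = (t0, □, R) → □[t0]□

No transition is defined for δ(t0, □). By convention the machine halts and rejects.

Final tape (ignoring leading/trailing blanks): □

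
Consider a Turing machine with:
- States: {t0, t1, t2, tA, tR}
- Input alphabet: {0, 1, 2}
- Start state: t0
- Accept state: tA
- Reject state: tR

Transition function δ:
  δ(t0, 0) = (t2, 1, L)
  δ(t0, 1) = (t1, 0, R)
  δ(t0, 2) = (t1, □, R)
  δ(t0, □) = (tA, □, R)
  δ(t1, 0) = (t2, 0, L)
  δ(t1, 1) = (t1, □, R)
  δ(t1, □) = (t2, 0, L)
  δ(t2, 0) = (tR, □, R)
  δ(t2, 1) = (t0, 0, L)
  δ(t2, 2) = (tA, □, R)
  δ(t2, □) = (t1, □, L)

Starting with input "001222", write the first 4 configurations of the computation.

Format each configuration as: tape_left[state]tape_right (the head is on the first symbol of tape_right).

Transitions applied:
Step 1: δ(t0, 0) = (t2, 1, L)
Step 2: δ(t2, □) = (t1, □, L)
Step 3: δ(t1, □) = (t2, 0, L)

The first 4 configurations are:
[t0]001222 ⊢ [t2]□101222 ⊢ [t1]□□101222 ⊢ [t2]□0□101222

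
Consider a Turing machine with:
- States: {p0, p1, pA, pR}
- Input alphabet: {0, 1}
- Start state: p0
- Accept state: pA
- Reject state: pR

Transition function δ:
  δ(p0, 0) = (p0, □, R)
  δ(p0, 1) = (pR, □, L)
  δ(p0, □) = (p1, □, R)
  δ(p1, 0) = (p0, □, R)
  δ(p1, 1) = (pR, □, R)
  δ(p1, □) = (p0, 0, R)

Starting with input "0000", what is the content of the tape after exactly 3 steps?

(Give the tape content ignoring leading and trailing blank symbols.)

Execution trace:
Initial: [p0]0000
Step 1: δ(p0, 0) = (p0, □, R) → □[p0]000
Step 2: δ(p0, 0) = (p0, □, R) → □□[p0]00
Step 3: δ(p0, 0) = (p0, □, R) → □□□[p0]0

After 3 steps, the tape (ignoring leading/trailing blanks) is: 0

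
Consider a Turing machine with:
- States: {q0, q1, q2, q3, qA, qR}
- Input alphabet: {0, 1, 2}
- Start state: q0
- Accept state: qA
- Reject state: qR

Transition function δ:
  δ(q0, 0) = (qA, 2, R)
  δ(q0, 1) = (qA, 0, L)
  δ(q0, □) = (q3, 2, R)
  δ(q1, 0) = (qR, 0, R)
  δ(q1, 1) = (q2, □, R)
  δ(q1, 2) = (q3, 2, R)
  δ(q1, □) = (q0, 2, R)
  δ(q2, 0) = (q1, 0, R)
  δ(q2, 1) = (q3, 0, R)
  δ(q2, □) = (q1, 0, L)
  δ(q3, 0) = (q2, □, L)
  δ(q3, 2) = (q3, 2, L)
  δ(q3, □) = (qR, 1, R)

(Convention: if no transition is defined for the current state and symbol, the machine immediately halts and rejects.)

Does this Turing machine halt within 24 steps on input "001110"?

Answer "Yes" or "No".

Execution trace:
Initial: [q0]001110
Step 1: δ(q0, 0) = (qA, 2, R) → 2[qA]01110

The machine reaches the accept state qA and halts.
The machine halted after 1 step (within the 24-step bound).

Answer: Yes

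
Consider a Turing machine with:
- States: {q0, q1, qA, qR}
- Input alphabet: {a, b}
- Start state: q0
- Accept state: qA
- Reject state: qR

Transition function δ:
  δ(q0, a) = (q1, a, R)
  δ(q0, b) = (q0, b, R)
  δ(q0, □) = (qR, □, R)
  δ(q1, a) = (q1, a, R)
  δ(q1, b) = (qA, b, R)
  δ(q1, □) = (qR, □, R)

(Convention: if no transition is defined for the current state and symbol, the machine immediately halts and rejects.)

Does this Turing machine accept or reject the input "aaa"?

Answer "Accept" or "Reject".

Execution trace:
Initial: [q0]aaa
Step 1: δ(q0, a) = (q1, a, R) → a[q1]aa
Step 2: δ(q1, a) = (q1, a, R) → aa[q1]a
Step 3: δ(q1, a) = (q1, a, R) → aaa[q1]□
Step 4: δ(q1, □) = (qR, □, R) → aaa□[qR]□

The machine reaches the reject state qR and halts.

Answer: Reject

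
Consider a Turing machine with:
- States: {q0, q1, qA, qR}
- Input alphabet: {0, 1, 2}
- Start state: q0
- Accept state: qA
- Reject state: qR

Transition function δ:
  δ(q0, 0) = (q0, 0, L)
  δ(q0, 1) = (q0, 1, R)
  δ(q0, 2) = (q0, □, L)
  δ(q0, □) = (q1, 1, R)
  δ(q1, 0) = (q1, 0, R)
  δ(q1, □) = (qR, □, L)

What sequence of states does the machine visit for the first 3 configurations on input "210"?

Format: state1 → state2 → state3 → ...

Execution trace:
Initial: [q0]210
Step 1: δ(q0, 2) = (q0, □, L) → [q0]□□10
Step 2: δ(q0, □) = (q1, 1, R) → 1[q1]□10

State sequence: q0 → q0 → q1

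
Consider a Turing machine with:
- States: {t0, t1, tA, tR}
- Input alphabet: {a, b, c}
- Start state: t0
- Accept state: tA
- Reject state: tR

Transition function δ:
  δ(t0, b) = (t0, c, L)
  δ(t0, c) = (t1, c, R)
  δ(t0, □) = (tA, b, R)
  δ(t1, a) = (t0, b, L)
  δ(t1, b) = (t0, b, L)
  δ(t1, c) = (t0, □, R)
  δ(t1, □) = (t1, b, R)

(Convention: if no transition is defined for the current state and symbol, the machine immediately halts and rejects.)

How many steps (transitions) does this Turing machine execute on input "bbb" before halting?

Execution trace:
Initial: [t0]bbb
Step 1: δ(t0, b) = (t0, c, L) → [t0]□cbb
Step 2: δ(t0, □) = (tA, b, R) → b[tA]cbb

The machine reaches the accept state tA and halts.

The machine executed 2 steps before halting.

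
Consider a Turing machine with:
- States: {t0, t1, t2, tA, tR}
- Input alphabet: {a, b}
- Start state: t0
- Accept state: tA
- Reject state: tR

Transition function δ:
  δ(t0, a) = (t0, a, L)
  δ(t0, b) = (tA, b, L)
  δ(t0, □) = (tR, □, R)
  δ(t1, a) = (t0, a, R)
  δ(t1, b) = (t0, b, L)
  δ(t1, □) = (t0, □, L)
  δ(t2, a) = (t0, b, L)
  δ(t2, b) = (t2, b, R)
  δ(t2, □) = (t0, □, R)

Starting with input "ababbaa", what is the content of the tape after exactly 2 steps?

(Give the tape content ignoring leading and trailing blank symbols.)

Execution trace:
Initial: [t0]ababbaa
Step 1: δ(t0, a) = (t0, a, L) → [t0]□ababbaa
Step 2: δ(t0, □) = (tR, □, R) → □[tR]ababbaa

The machine reaches the reject state tR and halts.

After 2 steps, the tape (ignoring leading/trailing blanks) is: ababbaa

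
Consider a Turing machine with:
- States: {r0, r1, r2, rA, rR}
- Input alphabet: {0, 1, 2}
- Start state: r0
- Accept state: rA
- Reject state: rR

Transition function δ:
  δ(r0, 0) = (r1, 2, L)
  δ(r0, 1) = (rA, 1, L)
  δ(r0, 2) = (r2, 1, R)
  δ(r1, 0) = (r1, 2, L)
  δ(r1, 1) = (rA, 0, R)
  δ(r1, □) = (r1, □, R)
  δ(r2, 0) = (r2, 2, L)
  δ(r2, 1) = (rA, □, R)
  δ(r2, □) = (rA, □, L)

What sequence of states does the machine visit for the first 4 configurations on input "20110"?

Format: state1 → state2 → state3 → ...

Execution trace:
Initial: [r0]20110
Step 1: δ(r0, 2) = (r2, 1, R) → 1[r2]0110
Step 2: δ(r2, 0) = (r2, 2, L) → [r2]12110
Step 3: δ(r2, 1) = (rA, □, R) → □[rA]2110

The machine reaches the accept state rA and halts.

State sequence: r0 → r2 → r2 → rA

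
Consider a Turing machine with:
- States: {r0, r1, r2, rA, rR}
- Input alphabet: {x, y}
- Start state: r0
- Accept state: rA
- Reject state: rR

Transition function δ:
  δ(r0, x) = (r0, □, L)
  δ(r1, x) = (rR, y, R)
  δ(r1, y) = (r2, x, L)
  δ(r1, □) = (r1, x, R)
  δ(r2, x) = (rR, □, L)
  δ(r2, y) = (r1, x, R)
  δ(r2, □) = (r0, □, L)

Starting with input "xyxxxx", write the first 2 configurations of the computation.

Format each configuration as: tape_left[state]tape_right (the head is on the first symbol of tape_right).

Transitions applied:
Step 1: δ(r0, x) = (r0, □, L)

The first 2 configurations are:
[r0]xyxxxx ⊢ [r0]□□yxxxx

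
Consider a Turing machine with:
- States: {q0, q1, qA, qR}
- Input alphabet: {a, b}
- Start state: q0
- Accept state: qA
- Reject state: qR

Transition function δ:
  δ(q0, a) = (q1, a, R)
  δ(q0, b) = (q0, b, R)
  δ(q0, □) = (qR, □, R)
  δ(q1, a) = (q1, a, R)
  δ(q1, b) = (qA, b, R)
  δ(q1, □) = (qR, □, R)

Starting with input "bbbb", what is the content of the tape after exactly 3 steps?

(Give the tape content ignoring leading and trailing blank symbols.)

Execution trace:
Initial: [q0]bbbb
Step 1: δ(q0, b) = (q0, b, R) → b[q0]bbb
Step 2: δ(q0, b) = (q0, b, R) → bb[q0]bb
Step 3: δ(q0, b) = (q0, b, R) → bbb[q0]b

After 3 steps, the tape (ignoring leading/trailing blanks) is: bbbb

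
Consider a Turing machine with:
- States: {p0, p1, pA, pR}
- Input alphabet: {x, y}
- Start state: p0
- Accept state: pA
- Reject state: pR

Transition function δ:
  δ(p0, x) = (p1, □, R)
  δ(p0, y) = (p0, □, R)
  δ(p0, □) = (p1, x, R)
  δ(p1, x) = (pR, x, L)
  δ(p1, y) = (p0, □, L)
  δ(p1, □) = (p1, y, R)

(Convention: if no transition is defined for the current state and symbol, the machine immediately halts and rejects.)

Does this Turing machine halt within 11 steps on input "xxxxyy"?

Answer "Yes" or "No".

Execution trace:
Initial: [p0]xxxxyy
Step 1: δ(p0, x) = (p1, □, R) → □[p1]xxxyy
Step 2: δ(p1, x) = (pR, x, L) → [pR]□xxxyy

The machine reaches the reject state pR and halts.
The machine halted after 2 steps (within the 11-step bound).

Answer: Yes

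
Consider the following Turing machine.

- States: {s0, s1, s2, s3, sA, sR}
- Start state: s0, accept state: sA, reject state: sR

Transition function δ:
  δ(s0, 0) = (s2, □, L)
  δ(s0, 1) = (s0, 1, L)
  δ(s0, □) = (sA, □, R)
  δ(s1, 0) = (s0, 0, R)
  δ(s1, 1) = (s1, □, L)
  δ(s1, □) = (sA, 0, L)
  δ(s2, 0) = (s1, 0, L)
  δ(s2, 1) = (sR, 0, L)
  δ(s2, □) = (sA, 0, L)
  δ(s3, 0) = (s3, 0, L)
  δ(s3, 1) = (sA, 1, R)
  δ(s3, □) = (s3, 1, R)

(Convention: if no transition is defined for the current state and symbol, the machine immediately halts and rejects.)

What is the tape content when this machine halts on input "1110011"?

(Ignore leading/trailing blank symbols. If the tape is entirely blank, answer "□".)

Execution trace:
Initial: [s0]1110011
Step 1: δ(s0, 1) = (s0, 1, L) → [s0]□1110011
Step 2: δ(s0, □) = (sA, □, R) → □[sA]1110011

The machine reaches the accept state sA and halts.

Final tape (ignoring leading/trailing blanks): 1110011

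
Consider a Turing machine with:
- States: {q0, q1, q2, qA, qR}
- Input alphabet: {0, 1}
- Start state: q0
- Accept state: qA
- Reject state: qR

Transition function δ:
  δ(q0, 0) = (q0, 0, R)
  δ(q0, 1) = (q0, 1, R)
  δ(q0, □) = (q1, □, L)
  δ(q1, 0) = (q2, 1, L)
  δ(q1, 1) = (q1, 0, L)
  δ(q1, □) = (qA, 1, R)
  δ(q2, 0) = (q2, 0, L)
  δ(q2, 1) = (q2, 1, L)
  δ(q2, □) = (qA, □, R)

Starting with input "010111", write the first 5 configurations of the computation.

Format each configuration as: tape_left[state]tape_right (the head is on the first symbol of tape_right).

Transitions applied:
Step 1: δ(q0, 0) = (q0, 0, R)
Step 2: δ(q0, 1) = (q0, 1, R)
Step 3: δ(q0, 0) = (q0, 0, R)
Step 4: δ(q0, 1) = (q0, 1, R)

The first 5 configurations are:
[q0]010111 ⊢ 0[q0]10111 ⊢ 01[q0]0111 ⊢ 010[q0]111 ⊢ 0101[q0]11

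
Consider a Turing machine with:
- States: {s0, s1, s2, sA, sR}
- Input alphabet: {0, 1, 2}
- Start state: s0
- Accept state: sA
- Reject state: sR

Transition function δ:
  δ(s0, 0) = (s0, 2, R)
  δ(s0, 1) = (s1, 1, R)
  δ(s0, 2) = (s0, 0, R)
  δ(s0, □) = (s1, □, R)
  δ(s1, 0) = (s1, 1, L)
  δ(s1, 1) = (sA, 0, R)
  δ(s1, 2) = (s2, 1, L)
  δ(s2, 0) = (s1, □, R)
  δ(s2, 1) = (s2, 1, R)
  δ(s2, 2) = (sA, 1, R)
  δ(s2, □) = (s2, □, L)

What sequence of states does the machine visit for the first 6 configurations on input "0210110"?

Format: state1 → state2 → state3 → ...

Execution trace:
Initial: [s0]0210110
Step 1: δ(s0, 0) = (s0, 2, R) → 2[s0]210110
Step 2: δ(s0, 2) = (s0, 0, R) → 20[s0]10110
Step 3: δ(s0, 1) = (s1, 1, R) → 201[s1]0110
Step 4: δ(s1, 0) = (s1, 1, L) → 20[s1]11110
Step 5: δ(s1, 1) = (sA, 0, R) → 200[sA]1110

The machine reaches the accept state sA and halts.

State sequence: s0 → s0 → s0 → s1 → s1 → sA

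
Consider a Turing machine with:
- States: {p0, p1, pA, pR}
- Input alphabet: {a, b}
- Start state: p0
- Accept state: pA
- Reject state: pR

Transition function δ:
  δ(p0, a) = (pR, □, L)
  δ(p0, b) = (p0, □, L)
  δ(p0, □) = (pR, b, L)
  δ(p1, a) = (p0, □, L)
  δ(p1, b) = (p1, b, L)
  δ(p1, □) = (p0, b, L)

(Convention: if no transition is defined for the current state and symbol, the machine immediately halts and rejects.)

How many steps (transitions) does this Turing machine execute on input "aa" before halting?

Execution trace:
Initial: [p0]aa
Step 1: δ(p0, a) = (pR, □, L) → [pR]□□a

The machine reaches the reject state pR and halts.

The machine executed 1 step before halting.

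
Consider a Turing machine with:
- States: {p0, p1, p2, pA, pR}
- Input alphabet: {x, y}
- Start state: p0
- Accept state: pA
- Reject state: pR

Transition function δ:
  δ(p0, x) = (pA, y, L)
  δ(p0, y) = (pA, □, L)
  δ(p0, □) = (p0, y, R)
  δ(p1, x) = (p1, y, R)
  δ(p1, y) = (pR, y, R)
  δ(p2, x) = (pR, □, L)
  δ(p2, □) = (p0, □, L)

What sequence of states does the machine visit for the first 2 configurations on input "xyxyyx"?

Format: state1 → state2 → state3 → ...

Execution trace:
Initial: [p0]xyxyyx
Step 1: δ(p0, x) = (pA, y, L) → [pA]□yyxyyx

The machine reaches the accept state pA and halts.

State sequence: p0 → pA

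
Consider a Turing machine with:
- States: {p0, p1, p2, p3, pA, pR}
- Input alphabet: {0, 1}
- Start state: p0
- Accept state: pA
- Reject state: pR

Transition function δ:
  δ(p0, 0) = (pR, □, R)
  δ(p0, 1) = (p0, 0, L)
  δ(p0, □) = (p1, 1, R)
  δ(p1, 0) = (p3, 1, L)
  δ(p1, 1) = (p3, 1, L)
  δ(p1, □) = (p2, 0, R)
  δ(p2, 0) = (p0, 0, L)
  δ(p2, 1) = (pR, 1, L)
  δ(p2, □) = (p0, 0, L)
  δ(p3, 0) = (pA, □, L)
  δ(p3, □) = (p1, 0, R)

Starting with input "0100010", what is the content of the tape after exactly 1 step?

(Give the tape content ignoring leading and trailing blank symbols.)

Execution trace:
Initial: [p0]0100010
Step 1: δ(p0, 0) = (pR, □, R) → □[pR]100010

The machine reaches the reject state pR and halts.

After 1 step, the tape (ignoring leading/trailing blanks) is: 100010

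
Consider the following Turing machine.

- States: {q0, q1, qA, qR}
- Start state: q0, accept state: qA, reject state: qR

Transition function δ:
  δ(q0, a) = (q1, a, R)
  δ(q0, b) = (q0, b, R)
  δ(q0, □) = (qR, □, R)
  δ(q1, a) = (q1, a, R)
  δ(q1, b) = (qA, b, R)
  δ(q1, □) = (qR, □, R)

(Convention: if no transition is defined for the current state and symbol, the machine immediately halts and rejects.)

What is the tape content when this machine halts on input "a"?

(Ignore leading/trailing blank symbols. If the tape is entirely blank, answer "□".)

Execution trace:
Initial: [q0]a
Step 1: δ(q0, a) = (q1, a, R) → a[q1]□
Step 2: δ(q1, □) = (qR, □, R) → a□[qR]□

The machine reaches the reject state qR and halts.

Final tape (ignoring leading/trailing blanks): a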